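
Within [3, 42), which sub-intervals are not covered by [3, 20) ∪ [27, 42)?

[20, 27)

After merging, the occupied span is [3, 20), [27, 42).
Complement within [3, 42): [20, 27).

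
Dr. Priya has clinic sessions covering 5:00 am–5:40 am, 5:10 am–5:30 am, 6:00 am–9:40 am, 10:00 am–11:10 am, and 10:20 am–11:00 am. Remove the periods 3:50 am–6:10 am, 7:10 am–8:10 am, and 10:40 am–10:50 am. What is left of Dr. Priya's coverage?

First set merges to 5:00 am–5:40 am, 6:00 am–9:40 am, 10:00 am–11:10 am.
5:00 am–5:40 am lies entirely inside B → drops out.
6:00 am–9:40 am with B removed leaves 6:10 am–7:10 am, 8:10 am–9:40 am.
10:00 am–11:10 am with B removed leaves 10:00 am–10:40 am, 10:50 am–11:10 am.

6:10 am–7:10 am, 8:10 am–9:40 am, 10:00 am–10:40 am, 10:50 am–11:10 am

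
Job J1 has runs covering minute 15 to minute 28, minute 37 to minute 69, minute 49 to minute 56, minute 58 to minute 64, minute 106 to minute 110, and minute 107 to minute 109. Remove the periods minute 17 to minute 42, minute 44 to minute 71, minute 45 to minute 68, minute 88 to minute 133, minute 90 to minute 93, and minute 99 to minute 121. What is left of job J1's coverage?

minute 15 to minute 17, minute 42 to minute 44

A, merged: minute 15 to minute 28, minute 37 to minute 69, minute 106 to minute 110.
B, merged: minute 17 to minute 42, minute 44 to minute 71, minute 88 to minute 133.
minute 15 to minute 28 \ B = minute 15 to minute 17.
minute 37 to minute 69 \ B = minute 42 to minute 44.
minute 106 to minute 110: entirely removed.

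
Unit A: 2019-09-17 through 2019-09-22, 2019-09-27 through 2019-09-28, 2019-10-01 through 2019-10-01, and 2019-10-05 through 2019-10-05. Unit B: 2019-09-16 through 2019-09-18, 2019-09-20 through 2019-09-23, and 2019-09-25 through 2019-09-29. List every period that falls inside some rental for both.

2019-09-17 through 2019-09-22 overlaps B on 2019-09-17 through 2019-09-18, 2019-09-20 through 2019-09-22.
2019-09-27 through 2019-09-28 overlaps B on 2019-09-27 through 2019-09-28.
2019-10-01 through 2019-10-01 falls entirely outside B.
2019-10-05 through 2019-10-05 falls entirely outside B.

2019-09-17 through 2019-09-18, 2019-09-20 through 2019-09-22, 2019-09-27 through 2019-09-28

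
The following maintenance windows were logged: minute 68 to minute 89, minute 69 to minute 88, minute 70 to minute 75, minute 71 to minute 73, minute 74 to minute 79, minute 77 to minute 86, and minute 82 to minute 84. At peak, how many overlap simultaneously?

4

At minute 71, 4 of the intervals are simultaneously active.
No point has more.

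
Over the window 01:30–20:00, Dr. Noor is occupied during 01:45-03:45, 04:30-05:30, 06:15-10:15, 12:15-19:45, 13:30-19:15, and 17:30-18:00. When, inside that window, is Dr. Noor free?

01:30–01:45, 03:45–04:30, 05:30–06:15, 10:15–12:15, 19:45–20:00

Covered (merged): 01:45–03:45, 04:30–05:30, 06:15–10:15, 12:15–19:45.
Complement within 01:30–20:00: 01:30–01:45, 03:45–04:30, 05:30–06:15, 10:15–12:15, 19:45–20:00.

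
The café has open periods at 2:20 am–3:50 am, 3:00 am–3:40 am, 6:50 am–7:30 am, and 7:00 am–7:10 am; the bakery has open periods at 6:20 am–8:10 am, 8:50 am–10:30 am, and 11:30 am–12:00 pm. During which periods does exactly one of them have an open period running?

A, merged: 2:20 am–3:50 am, 6:50 am–7:30 am.
A \ B = 2:20 am–3:50 am.
B \ A = 6:20 am–6:50 am, 7:30 am–8:10 am, 8:50 am–10:30 am, 11:30 am–12:00 pm.
Union of the two gives the symmetric difference.

2:20 am–3:50 am, 6:20 am–6:50 am, 7:30 am–8:10 am, 8:50 am–10:30 am, 11:30 am–12:00 pm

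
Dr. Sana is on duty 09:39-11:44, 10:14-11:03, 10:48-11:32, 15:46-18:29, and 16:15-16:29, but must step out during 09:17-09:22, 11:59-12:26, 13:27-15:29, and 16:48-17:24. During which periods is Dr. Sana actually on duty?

09:39–11:44, 15:46–16:48, 17:24–18:29

First set merges to 09:39–11:44, 15:46–18:29.
09:39–11:44: nothing removed.
15:46–18:29 \ B = 15:46–16:48, 17:24–18:29.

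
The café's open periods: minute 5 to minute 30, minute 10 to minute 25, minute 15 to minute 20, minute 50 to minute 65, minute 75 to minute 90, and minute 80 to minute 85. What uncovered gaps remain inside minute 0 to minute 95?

minute 0 to minute 5, minute 30 to minute 50, minute 65 to minute 75, minute 90 to minute 95

After merging, the occupied span is minute 5 to minute 30, minute 50 to minute 65, minute 75 to minute 90.
Uncovered inside minute 0 to minute 95: minute 0 to minute 5, minute 30 to minute 50, minute 65 to minute 75, minute 90 to minute 95.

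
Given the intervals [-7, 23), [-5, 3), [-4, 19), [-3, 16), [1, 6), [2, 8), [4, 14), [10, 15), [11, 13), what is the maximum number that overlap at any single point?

6

Walk the sorted start/end points keeping a running depth.
The depth first hits 6 at 2.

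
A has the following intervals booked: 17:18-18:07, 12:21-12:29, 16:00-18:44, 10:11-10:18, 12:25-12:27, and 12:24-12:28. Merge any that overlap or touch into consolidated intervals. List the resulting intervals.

Sort by start: 10:11–10:18, 12:21–12:29, 12:24–12:28, 12:25–12:27, 16:00–18:44, 17:18–18:07.
12:21–12:29 is disjoint → start new block.
12:24–12:28 overlaps/touches 12:21–12:29 → extend to 12:21–12:29.
12:25–12:27 overlaps/touches 12:21–12:29 → extend to 12:21–12:29.
16:00–18:44 is disjoint → start new block.
17:18–18:07 overlaps/touches 16:00–18:44 → extend to 16:00–18:44.

10:11–10:18, 12:21–12:29, 16:00–18:44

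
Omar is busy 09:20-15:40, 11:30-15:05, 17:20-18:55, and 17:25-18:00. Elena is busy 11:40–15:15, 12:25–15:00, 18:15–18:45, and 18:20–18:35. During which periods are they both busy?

11:40–15:15, 18:15–18:45

A, merged: 09:20–15:40, 17:20–18:55.
B, merged: 11:40–15:15, 18:15–18:45.
09:20–15:40 overlaps B on 11:40–15:15.
17:20–18:55 overlaps B on 18:15–18:45.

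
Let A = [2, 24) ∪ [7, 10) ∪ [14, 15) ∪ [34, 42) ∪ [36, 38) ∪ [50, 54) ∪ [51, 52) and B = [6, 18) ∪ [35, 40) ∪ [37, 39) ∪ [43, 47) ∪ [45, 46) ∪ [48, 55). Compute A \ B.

[2, 6) ∪ [18, 24) ∪ [34, 35) ∪ [40, 42)

A, merged: [2, 24), [34, 42), [50, 54).
B, merged: [6, 18), [35, 40), [43, 47), [48, 55).
[2, 24) \ B = [2, 6), [18, 24).
[34, 42) \ B = [34, 35), [40, 42).
[50, 54): entirely removed.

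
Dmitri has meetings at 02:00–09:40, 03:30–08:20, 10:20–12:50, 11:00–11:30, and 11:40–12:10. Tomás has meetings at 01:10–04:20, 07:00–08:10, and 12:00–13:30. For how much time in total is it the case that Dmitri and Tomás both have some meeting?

Merge the first list: 02:00–09:40, 10:20–12:50.
A ∩ B = 02:00–04:20, 07:00–08:10, 12:00–12:50.
Total: 2 h 20 min + 1 h 10 min + 50 min = 4 h 20 min.

4 h 20 min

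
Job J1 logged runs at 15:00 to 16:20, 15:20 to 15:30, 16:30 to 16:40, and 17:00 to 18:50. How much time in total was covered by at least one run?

3 h 20 min

Merged: 15:00-16:20, 16:30-16:40, 17:00-18:50.
Lengths: 1 h 20 min + 10 min + 1 h 50 min = 3 h 20 min.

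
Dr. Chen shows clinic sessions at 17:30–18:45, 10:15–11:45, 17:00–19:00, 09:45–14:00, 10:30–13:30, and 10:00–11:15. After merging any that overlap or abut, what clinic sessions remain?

09:45-14:00, 17:00-19:00

Sort by start: 09:45-14:00, 10:00-11:15, 10:15-11:45, 10:30-13:30, 17:00-19:00, 17:30-18:45.
10:00-11:15 overlaps/touches 09:45-14:00 → extend to 09:45-14:00.
10:15-11:45 overlaps/touches 09:45-14:00 → extend to 09:45-14:00.
10:30-13:30 overlaps/touches 09:45-14:00 → extend to 09:45-14:00.
17:00-19:00 is disjoint → start new block.
17:30-18:45 overlaps/touches 17:00-19:00 → extend to 17:00-19:00.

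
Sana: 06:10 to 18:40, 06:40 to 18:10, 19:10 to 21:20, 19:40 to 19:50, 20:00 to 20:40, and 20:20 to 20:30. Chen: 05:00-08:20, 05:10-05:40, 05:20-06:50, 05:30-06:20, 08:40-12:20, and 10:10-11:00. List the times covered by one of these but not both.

First set merges to 06:10-18:40, 19:10-21:20.
Second set merges to 05:00-08:20, 08:40-12:20.
A \ B = 08:20-08:40, 12:20-18:40, 19:10-21:20.
B \ A = 05:00-06:10.
Union of the two gives the symmetric difference.

05:00-06:10, 08:20-08:40, 12:20-18:40, 19:10-21:20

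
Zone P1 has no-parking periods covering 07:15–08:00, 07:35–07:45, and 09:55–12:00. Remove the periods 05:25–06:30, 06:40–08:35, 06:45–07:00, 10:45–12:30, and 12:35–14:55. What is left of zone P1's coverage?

Merge the first list: 07:15–08:00, 09:55–12:00.
Merge the second list: 05:25–06:30, 06:40–08:35, 10:45–12:30, 12:35–14:55.
07:15–08:00: entirely removed.
09:55–12:00 \ B = 09:55–10:45.

09:55–10:45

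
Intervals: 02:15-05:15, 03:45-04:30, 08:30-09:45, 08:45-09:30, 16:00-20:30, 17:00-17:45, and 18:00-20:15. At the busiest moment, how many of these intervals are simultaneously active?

Walk the sorted start/end points keeping a running depth.
The depth first hits 2 at 03:45.

2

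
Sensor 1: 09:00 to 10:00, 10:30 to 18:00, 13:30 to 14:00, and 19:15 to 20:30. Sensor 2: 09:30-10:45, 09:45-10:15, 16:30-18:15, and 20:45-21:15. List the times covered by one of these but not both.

Merge the first list: 09:00-10:00, 10:30-18:00, 19:15-20:30.
Merge the second list: 09:30-10:45, 16:30-18:15, 20:45-21:15.
A \ B = 09:00-09:30, 10:45-16:30, 19:15-20:30.
B \ A = 10:00-10:30, 18:00-18:15, 20:45-21:15.
Union of the two gives the symmetric difference.

09:00-09:30, 10:00-10:30, 10:45-16:30, 18:00-18:15, 19:15-20:30, 20:45-21:15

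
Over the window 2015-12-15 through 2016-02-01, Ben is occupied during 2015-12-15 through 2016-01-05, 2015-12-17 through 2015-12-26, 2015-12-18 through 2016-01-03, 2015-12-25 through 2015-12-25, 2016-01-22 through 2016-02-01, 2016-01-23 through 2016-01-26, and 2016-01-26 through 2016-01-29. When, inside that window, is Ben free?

The merged coverage is 2015-12-15 through 2016-01-05, 2016-01-22 through 2016-02-01.
Gaps within 2015-12-15 through 2016-02-01: 2016-01-06 through 2016-01-21.

2016-01-06 through 2016-01-21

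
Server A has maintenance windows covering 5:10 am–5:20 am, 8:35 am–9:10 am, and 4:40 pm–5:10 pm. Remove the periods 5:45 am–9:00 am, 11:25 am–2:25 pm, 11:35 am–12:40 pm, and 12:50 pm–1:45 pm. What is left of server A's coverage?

B, merged: 5:45 am–9:00 am, 11:25 am–2:25 pm.
5:10 am–5:20 am: nothing removed.
8:35 am–9:10 am \ B = 9:00 am–9:10 am.
4:40 pm–5:10 pm: nothing removed.

5:10 am–5:20 am, 9:00 am–9:10 am, 4:40 pm–5:10 pm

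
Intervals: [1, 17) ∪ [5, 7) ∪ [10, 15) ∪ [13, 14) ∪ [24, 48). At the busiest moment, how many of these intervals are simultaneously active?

3

At 13, 3 of the intervals are simultaneously active.
No point has more.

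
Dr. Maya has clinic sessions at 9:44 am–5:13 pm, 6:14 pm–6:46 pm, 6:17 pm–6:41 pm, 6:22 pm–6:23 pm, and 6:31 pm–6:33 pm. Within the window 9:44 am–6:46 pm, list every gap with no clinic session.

Covered (merged): 9:44 am–5:13 pm, 6:14 pm–6:46 pm.
Complement within 9:44 am–6:46 pm: 5:13 pm–6:14 pm.

5:13 pm–6:14 pm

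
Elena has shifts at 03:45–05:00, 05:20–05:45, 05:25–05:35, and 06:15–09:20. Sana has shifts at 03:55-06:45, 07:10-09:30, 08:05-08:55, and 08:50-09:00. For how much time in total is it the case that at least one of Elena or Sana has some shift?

A, merged: 03:45–05:00, 05:20–05:45, 06:15–09:20.
B, merged: 03:55–06:45, 07:10–09:30.
A ∪ B = 03:45–09:30.
Total: 5 h 45 min.

5 h 45 min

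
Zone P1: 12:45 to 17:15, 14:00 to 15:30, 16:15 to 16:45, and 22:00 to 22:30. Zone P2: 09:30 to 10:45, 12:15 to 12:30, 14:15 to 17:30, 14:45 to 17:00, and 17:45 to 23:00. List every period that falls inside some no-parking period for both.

14:15-17:15, 22:00-22:30

Merge the first list: 12:45-17:15, 22:00-22:30.
Merge the second list: 09:30-10:45, 12:15-12:30, 14:15-17:30, 17:45-23:00.
12:45-17:15 meets the second set on 14:15-17:15.
22:00-22:30 meets the second set on 22:00-22:30.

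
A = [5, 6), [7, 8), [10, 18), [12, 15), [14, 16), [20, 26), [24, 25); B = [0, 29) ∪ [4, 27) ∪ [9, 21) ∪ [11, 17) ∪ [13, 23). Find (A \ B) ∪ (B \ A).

Merge the first list: [5, 6), [7, 8), [10, 18), [20, 26).
Merge the second list: [0, 29).
A but not B: none.
B but not A: [0, 5), [6, 7), [8, 10), [18, 20), [26, 29).
Combining gives A △ B.

[0, 5) ∪ [6, 7) ∪ [8, 10) ∪ [18, 20) ∪ [26, 29)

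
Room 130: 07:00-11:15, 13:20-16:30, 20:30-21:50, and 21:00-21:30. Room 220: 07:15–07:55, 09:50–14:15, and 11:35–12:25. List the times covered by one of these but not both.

First set merges to 07:00–11:15, 13:20–16:30, 20:30–21:50.
Second set merges to 07:15–07:55, 09:50–14:15.
Only in the first: 07:00–07:15, 07:55–09:50, 14:15–16:30, 20:30–21:50.
Only in the second: 11:15–13:20.
Together these are the periods covered by exactly one.

07:00–07:15, 07:55–09:50, 11:15–13:20, 14:15–16:30, 20:30–21:50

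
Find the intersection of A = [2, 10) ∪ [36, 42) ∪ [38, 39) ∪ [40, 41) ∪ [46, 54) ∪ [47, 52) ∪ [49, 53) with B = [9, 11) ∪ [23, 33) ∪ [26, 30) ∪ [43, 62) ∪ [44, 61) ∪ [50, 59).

A, merged: [2, 10), [36, 42), [46, 54).
B, merged: [9, 11), [23, 33), [43, 62).
[2, 10) overlaps B on [9, 10).
[36, 42) falls entirely outside B.
[46, 54) overlaps B on [46, 54).

[9, 10) ∪ [46, 54)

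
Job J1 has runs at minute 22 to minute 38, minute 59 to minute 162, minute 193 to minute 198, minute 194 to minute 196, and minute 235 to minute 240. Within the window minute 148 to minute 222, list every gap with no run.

After merging, the occupied span is minute 22 to minute 38, minute 59 to minute 162, minute 193 to minute 198, minute 235 to minute 240.
Complement within minute 148 to minute 222: minute 162 to minute 193, minute 198 to minute 222.

minute 162 to minute 193, minute 198 to minute 222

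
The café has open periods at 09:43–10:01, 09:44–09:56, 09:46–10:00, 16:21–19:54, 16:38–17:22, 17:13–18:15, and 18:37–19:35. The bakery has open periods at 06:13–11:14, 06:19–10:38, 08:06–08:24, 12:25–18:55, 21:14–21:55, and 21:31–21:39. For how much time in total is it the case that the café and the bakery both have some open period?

A, merged: 09:43–10:01, 16:21–19:54.
B, merged: 06:13–11:14, 12:25–18:55, 21:14–21:55.
A ∩ B = 09:43–10:01, 16:21–18:55.
Total: 18 min + 2 h 34 min = 2 h 52 min.

2 h 52 min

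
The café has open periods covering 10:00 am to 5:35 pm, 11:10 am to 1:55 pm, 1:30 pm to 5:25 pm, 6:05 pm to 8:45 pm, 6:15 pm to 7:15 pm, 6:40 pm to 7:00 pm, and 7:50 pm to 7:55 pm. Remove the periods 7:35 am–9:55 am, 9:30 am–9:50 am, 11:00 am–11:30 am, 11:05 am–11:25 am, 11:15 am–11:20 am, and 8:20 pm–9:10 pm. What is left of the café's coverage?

10:00 am-11:00 am, 11:30 am-5:35 pm, 6:05 pm-8:20 pm

A, merged: 10:00 am-5:35 pm, 6:05 pm-8:45 pm.
B, merged: 7:35 am-9:55 am, 11:00 am-11:30 am, 8:20 pm-9:10 pm.
10:00 am-5:35 pm minus B → 10:00 am-11:00 am, 11:30 am-5:35 pm.
6:05 pm-8:45 pm minus B → 6:05 pm-8:20 pm.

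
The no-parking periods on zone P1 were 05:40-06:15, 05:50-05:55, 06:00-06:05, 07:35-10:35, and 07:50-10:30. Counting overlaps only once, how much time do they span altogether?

Merged: 05:40–06:15, 07:35–10:35.
Lengths: 35 min + 3 h = 3 h 35 min.

3 h 35 min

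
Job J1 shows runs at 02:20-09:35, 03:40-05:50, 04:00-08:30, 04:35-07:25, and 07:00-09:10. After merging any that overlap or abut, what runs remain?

02:20–09:35

03:40–05:50 overlaps/touches 02:20–09:35 → extend to 02:20–09:35.
04:00–08:30 overlaps/touches 02:20–09:35 → extend to 02:20–09:35.
04:35–07:25 overlaps/touches 02:20–09:35 → extend to 02:20–09:35.
07:00–09:10 overlaps/touches 02:20–09:35 → extend to 02:20–09:35.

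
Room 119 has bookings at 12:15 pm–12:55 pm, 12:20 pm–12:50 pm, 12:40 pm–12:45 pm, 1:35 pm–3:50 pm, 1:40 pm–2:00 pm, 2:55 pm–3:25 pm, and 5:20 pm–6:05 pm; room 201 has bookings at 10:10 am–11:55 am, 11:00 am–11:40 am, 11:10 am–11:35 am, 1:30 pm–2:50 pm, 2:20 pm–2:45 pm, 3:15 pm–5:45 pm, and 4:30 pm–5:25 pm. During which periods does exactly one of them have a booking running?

10:10 am-11:55 am, 12:15 pm-12:55 pm, 1:30 pm-1:35 pm, 2:50 pm-3:15 pm, 3:50 pm-5:20 pm, 5:45 pm-6:05 pm

First set merges to 12:15 pm-12:55 pm, 1:35 pm-3:50 pm, 5:20 pm-6:05 pm.
Second set merges to 10:10 am-11:55 am, 1:30 pm-2:50 pm, 3:15 pm-5:45 pm.
A \ B = 12:15 pm-12:55 pm, 2:50 pm-3:15 pm, 5:45 pm-6:05 pm.
B \ A = 10:10 am-11:55 am, 1:30 pm-1:35 pm, 3:50 pm-5:20 pm.
Union of the two gives the symmetric difference.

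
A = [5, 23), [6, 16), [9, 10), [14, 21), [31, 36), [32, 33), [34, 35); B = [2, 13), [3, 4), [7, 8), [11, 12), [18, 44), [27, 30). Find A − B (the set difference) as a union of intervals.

[13, 18)

A, merged: [5, 23), [31, 36).
B, merged: [2, 13), [18, 44).
[5, 23) \ B = [13, 18).
[31, 36): entirely removed.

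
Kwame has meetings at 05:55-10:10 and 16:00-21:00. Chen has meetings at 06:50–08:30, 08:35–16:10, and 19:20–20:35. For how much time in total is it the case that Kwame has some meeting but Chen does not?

A \ B = 05:55–06:50, 08:30–08:35, 16:10–19:20, 20:35–21:00.
Total: 55 min + 5 min + 3 h 10 min + 25 min = 4 h 35 min.

4 h 35 min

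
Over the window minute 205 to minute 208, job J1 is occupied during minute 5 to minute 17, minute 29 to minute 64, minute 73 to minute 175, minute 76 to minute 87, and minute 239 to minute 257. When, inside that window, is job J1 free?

minute 205 to minute 208

The merged coverage is minute 5 to minute 17, minute 29 to minute 64, minute 73 to minute 175, minute 239 to minute 257.
Complement within minute 205 to minute 208: minute 205 to minute 208.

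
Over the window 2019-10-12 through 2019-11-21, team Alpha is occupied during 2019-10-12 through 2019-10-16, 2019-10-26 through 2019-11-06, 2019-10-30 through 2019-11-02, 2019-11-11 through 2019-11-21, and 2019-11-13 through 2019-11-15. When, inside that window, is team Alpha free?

2019-10-17 through 2019-10-25, 2019-11-07 through 2019-11-10

The merged coverage is 2019-10-12 through 2019-10-16, 2019-10-26 through 2019-11-06, 2019-11-11 through 2019-11-21.
Gaps within 2019-10-12 through 2019-11-21: 2019-10-17 through 2019-10-25, 2019-11-07 through 2019-11-10.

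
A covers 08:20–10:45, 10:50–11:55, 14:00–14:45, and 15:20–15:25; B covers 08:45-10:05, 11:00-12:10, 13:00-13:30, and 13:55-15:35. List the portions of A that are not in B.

08:20–08:45, 10:05–10:45, 10:50–11:00

08:20–10:45 with B removed leaves 08:20–08:45, 10:05–10:45.
10:50–11:55 with B removed leaves 10:50–11:00.
14:00–14:45 lies entirely inside B → drops out.
15:20–15:25 lies entirely inside B → drops out.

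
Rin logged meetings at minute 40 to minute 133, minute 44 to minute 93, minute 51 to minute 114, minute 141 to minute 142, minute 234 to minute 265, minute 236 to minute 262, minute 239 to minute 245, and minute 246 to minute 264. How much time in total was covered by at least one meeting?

Merged: minute 40 to minute 133, minute 141 to minute 142, minute 234 to minute 265.
Lengths: 93 minutes + 1 minute + 31 minutes = 125 minutes.

125 minutes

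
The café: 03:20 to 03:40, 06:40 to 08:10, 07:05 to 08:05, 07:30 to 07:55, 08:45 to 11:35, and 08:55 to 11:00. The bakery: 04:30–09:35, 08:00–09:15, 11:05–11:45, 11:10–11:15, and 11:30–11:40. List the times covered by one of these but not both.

A, merged: 03:20–03:40, 06:40–08:10, 08:45–11:35.
B, merged: 04:30–09:35, 11:05–11:45.
A but not B: 03:20–03:40, 09:35–11:05.
B but not A: 04:30–06:40, 08:10–08:45, 11:35–11:45.
Combining gives A △ B.

03:20–03:40, 04:30–06:40, 08:10–08:45, 09:35–11:05, 11:35–11:45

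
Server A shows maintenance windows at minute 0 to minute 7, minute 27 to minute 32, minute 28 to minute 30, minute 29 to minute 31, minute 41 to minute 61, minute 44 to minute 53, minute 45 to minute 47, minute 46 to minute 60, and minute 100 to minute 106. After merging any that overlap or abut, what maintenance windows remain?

minute 0 to minute 7, minute 27 to minute 32, minute 41 to minute 61, minute 100 to minute 106

minute 27 to minute 32 is disjoint → start new block.
minute 28 to minute 30 overlaps/touches minute 27 to minute 32 → extend to minute 27 to minute 32.
minute 29 to minute 31 overlaps/touches minute 27 to minute 32 → extend to minute 27 to minute 32.
minute 41 to minute 61 is disjoint → start new block.
minute 44 to minute 53 overlaps/touches minute 41 to minute 61 → extend to minute 41 to minute 61.
minute 45 to minute 47 overlaps/touches minute 41 to minute 61 → extend to minute 41 to minute 61.
minute 46 to minute 60 overlaps/touches minute 41 to minute 61 → extend to minute 41 to minute 61.
minute 100 to minute 106 is disjoint → start new block.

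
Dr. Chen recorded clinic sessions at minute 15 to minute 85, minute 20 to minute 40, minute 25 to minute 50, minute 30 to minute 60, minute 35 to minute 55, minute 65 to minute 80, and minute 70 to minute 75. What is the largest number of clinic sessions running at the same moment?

5

Walk the sorted start/end points keeping a running depth.
The depth first hits 5 at minute 35.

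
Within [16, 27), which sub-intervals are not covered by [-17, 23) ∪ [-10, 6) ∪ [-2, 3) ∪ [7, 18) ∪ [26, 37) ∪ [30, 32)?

[23, 26)

After merging, the occupied span is [-17, 23), [26, 37).
Uncovered inside [16, 27): [23, 26).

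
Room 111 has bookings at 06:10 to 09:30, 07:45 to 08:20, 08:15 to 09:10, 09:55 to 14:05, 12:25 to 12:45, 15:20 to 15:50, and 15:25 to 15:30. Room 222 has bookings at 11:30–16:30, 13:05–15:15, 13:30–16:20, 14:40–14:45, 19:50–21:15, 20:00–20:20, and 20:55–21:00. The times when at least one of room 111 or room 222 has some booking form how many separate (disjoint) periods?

3

A, merged: 06:10–09:30, 09:55–14:05, 15:20–15:50.
B, merged: 11:30–16:30, 19:50–21:15.
A ∪ B = 06:10–09:30, 09:55–16:30, 19:50–21:15.
That is 3 disjoint pieces.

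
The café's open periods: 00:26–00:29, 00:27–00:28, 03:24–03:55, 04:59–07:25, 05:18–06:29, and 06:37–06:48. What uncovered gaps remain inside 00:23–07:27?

00:23–00:26, 00:29–03:24, 03:55–04:59, 07:25–07:27

The merged coverage is 00:26–00:29, 03:24–03:55, 04:59–07:25.
Gaps within 00:23–07:27: 00:23–00:26, 00:29–03:24, 03:55–04:59, 07:25–07:27.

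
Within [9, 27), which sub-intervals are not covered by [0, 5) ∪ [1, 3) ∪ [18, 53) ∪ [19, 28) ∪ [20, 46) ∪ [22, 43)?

Covered (merged): [0, 5), [18, 53).
Gaps within [9, 27): [9, 18).

[9, 18)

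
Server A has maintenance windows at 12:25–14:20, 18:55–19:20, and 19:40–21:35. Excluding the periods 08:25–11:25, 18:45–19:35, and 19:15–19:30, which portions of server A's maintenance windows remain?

12:25–14:20, 19:40–21:35

Merge the second list: 08:25–11:25, 18:45–19:35.
12:25–14:20: nothing removed.
18:55–19:20: entirely removed.
19:40–21:35: nothing removed.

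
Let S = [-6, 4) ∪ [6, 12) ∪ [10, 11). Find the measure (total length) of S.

Merged: [-6, 4), [6, 12).
Lengths: 10 + 6 = 16.

16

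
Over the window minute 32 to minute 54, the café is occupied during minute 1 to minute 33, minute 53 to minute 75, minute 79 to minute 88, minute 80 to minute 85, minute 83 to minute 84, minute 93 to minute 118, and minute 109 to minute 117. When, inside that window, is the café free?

minute 33 to minute 53

After merging, the occupied span is minute 1 to minute 33, minute 53 to minute 75, minute 79 to minute 88, minute 93 to minute 118.
Gaps within minute 32 to minute 54: minute 33 to minute 53.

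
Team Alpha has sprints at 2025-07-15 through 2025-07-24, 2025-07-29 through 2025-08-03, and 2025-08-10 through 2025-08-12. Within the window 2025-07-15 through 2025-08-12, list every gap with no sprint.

2025-07-25 through 2025-07-28, 2025-08-04 through 2025-08-09

The merged coverage is 2025-07-15 through 2025-07-24, 2025-07-29 through 2025-08-03, 2025-08-10 through 2025-08-12.
Uncovered inside 2025-07-15 through 2025-08-12: 2025-07-25 through 2025-07-28, 2025-08-04 through 2025-08-09.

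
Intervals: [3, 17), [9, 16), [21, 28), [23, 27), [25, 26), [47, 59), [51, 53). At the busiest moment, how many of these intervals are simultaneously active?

At 25, 3 of the intervals are simultaneously active.
No point has more.

3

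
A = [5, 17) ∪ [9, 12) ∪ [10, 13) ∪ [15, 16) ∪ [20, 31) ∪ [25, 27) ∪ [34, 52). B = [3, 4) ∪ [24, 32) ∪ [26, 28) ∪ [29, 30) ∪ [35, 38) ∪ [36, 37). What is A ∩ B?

[24, 31) ∪ [35, 38)

First set merges to [5, 17), [20, 31), [34, 52).
Second set merges to [3, 4), [24, 32), [35, 38).
[5, 17) falls entirely outside B.
[20, 31) overlaps B on [24, 31).
[34, 52) overlaps B on [35, 38).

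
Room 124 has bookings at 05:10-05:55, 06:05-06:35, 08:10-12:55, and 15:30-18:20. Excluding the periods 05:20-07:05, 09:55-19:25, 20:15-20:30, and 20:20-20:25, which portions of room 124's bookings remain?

B, merged: 05:20-07:05, 09:55-19:25, 20:15-20:30.
05:10-05:55 with B removed leaves 05:10-05:20.
06:05-06:35 lies entirely inside B → drops out.
08:10-12:55 with B removed leaves 08:10-09:55.
15:30-18:20 lies entirely inside B → drops out.

05:10-05:20, 08:10-09:55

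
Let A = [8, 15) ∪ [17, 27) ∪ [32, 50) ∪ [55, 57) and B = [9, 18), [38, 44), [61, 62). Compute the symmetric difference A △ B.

A but not B: [8, 9), [18, 27), [32, 38), [44, 50), [55, 57).
B but not A: [15, 17), [61, 62).
Combining gives A △ B.

[8, 9) ∪ [15, 17) ∪ [18, 27) ∪ [32, 38) ∪ [44, 50) ∪ [55, 57) ∪ [61, 62)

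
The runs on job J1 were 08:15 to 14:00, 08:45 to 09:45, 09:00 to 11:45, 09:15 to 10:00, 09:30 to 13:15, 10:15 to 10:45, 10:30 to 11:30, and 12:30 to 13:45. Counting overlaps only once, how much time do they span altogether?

Merged: 08:15–14:00.
Length: 5 h 45 min.

5 h 45 min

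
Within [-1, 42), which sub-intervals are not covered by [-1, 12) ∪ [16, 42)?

[12, 16)

After merging, the occupied span is [-1, 12), [16, 42).
Complement within [-1, 42): [12, 16).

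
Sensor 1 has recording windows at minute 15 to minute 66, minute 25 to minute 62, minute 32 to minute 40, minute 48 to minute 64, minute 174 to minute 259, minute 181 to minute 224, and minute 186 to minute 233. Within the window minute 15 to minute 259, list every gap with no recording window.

Covered (merged): minute 15 to minute 66, minute 174 to minute 259.
Gaps within minute 15 to minute 259: minute 66 to minute 174.

minute 66 to minute 174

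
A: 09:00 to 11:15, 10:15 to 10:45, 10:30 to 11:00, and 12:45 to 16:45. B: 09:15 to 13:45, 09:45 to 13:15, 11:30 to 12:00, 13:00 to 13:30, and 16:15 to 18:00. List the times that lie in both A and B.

First set merges to 09:00–11:15, 12:45–16:45.
Second set merges to 09:15–13:45, 16:15–18:00.
09:00–11:15 meets the second set on 09:15–11:15.
12:45–16:45 meets the second set on 12:45–13:45, 16:15–16:45.

09:15–11:15, 12:45–13:45, 16:15–16:45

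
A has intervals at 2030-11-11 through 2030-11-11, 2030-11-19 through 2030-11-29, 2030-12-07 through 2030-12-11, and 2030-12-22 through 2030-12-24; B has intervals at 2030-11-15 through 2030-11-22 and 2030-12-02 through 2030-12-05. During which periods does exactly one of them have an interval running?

2030-11-11 through 2030-11-11, 2030-11-15 through 2030-11-18, 2030-11-23 through 2030-11-29, 2030-12-02 through 2030-12-05, 2030-12-07 through 2030-12-11, 2030-12-22 through 2030-12-24

A \ B = 2030-11-11 through 2030-11-11, 2030-11-23 through 2030-11-29, 2030-12-07 through 2030-12-11, 2030-12-22 through 2030-12-24.
B \ A = 2030-11-15 through 2030-11-18, 2030-12-02 through 2030-12-05.
Union of the two gives the symmetric difference.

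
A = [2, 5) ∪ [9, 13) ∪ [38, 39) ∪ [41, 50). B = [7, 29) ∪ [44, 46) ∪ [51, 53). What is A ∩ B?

[9, 13) ∪ [44, 46)

[2, 5) meets no B interval.
[9, 13) ∩ B → [9, 13).
[38, 39) meets no B interval.
[41, 50) ∩ B → [44, 46).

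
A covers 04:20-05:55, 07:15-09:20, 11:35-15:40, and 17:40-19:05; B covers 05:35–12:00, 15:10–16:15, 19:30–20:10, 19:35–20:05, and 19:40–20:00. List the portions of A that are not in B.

04:20–05:35, 12:00–15:10, 17:40–19:05

Second set merges to 05:35–12:00, 15:10–16:15, 19:30–20:10.
04:20–05:55 minus B → 04:20–05:35.
07:15–09:20: fully covered by B → removed.
11:35–15:40 minus B → 12:00–15:10.
17:40–19:05: no B overlap → unchanged.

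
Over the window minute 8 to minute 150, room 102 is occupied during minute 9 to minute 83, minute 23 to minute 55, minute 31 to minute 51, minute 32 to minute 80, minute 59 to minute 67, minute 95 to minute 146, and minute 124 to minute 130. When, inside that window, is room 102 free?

minute 8 to minute 9, minute 83 to minute 95, minute 146 to minute 150

After merging, the occupied span is minute 9 to minute 83, minute 95 to minute 146.
Complement within minute 8 to minute 150: minute 8 to minute 9, minute 83 to minute 95, minute 146 to minute 150.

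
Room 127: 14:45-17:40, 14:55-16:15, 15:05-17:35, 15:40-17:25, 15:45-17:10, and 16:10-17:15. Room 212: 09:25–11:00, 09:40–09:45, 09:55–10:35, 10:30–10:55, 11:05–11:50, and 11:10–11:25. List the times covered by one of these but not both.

09:25-11:00, 11:05-11:50, 14:45-17:40

First set merges to 14:45-17:40.
Second set merges to 09:25-11:00, 11:05-11:50.
A \ B = 14:45-17:40.
B \ A = 09:25-11:00, 11:05-11:50.
Union of the two gives the symmetric difference.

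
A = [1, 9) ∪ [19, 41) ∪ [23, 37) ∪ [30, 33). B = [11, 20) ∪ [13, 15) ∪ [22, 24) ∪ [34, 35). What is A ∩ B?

A, merged: [1, 9), [19, 41).
B, merged: [11, 20), [22, 24), [34, 35).
[1, 9) falls entirely outside B.
[19, 41) overlaps B on [19, 20), [22, 24), [34, 35).

[19, 20) ∪ [22, 24) ∪ [34, 35)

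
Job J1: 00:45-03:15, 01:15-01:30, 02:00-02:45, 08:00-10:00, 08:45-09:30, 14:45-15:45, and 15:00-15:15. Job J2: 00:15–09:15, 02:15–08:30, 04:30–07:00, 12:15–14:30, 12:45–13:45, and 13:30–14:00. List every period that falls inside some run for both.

00:45–03:15, 08:00–09:15

A, merged: 00:45–03:15, 08:00–10:00, 14:45–15:45.
B, merged: 00:15–09:15, 12:15–14:30.
00:45–03:15 overlaps B on 00:45–03:15.
08:00–10:00 overlaps B on 08:00–09:15.
14:45–15:45 falls entirely outside B.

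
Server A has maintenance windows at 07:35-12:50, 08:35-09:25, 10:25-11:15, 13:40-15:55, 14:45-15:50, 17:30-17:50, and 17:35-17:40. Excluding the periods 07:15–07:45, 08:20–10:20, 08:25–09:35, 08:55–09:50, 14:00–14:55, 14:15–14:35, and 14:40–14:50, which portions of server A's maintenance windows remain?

First set merges to 07:35–12:50, 13:40–15:55, 17:30–17:50.
Second set merges to 07:15–07:45, 08:20–10:20, 14:00–14:55.
07:35–12:50 minus B → 07:45–08:20, 10:20–12:50.
13:40–15:55 minus B → 13:40–14:00, 14:55–15:55.
17:30–17:50: no B overlap → unchanged.

07:45–08:20, 10:20–12:50, 13:40–14:00, 14:55–15:55, 17:30–17:50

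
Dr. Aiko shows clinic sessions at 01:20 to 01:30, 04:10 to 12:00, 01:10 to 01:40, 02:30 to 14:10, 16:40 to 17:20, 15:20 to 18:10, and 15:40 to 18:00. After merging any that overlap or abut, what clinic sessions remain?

Sort by start: 01:10-01:40, 01:20-01:30, 02:30-14:10, 04:10-12:00, 15:20-18:10, 15:40-18:00, 16:40-17:20.
01:20-01:30 overlaps/touches 01:10-01:40 → extend to 01:10-01:40.
02:30-14:10 is disjoint → start new block.
04:10-12:00 overlaps/touches 02:30-14:10 → extend to 02:30-14:10.
15:20-18:10 is disjoint → start new block.
15:40-18:00 overlaps/touches 15:20-18:10 → extend to 15:20-18:10.
16:40-17:20 overlaps/touches 15:20-18:10 → extend to 15:20-18:10.

01:10-01:40, 02:30-14:10, 15:20-18:10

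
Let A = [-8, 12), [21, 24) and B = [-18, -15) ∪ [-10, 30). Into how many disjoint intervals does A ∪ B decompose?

2

A ∪ B = [-18, -15), [-10, 30).
That is 2 disjoint pieces.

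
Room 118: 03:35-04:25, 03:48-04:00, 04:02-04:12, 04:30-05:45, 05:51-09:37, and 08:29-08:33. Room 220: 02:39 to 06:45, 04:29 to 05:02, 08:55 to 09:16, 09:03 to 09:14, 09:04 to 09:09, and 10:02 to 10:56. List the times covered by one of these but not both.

Merge the first list: 03:35–04:25, 04:30–05:45, 05:51–09:37.
Merge the second list: 02:39–06:45, 08:55–09:16, 10:02–10:56.
A \ B = 06:45–08:55, 09:16–09:37.
B \ A = 02:39–03:35, 04:25–04:30, 05:45–05:51, 10:02–10:56.
Union of the two gives the symmetric difference.

02:39–03:35, 04:25–04:30, 05:45–05:51, 06:45–08:55, 09:16–09:37, 10:02–10:56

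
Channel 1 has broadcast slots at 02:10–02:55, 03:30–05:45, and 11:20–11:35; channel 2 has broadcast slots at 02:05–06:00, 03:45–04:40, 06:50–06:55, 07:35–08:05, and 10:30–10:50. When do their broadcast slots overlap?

B, merged: 02:05–06:00, 06:50–06:55, 07:35–08:05, 10:30–10:50.
02:10–02:55 meets the second set on 02:10–02:55.
03:30–05:45 meets the second set on 03:30–05:45.
11:20–11:35: no overlap with the second set.

02:10–02:55, 03:30–05:45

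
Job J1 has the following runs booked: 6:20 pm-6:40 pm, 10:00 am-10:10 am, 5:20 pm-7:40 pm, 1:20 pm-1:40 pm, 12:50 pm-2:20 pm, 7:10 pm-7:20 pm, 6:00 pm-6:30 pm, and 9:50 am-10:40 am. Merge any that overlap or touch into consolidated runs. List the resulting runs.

Sort by start: 9:50 am–10:40 am, 10:00 am–10:10 am, 12:50 pm–2:20 pm, 1:20 pm–1:40 pm, 5:20 pm–7:40 pm, 6:00 pm–6:30 pm, 6:20 pm–6:40 pm, 7:10 pm–7:20 pm.
10:00 am–10:10 am overlaps/touches 9:50 am–10:40 am → extend to 9:50 am–10:40 am.
12:50 pm–2:20 pm is disjoint → start new block.
1:20 pm–1:40 pm overlaps/touches 12:50 pm–2:20 pm → extend to 12:50 pm–2:20 pm.
5:20 pm–7:40 pm is disjoint → start new block.
6:00 pm–6:30 pm overlaps/touches 5:20 pm–7:40 pm → extend to 5:20 pm–7:40 pm.
6:20 pm–6:40 pm overlaps/touches 5:20 pm–7:40 pm → extend to 5:20 pm–7:40 pm.
7:10 pm–7:20 pm overlaps/touches 5:20 pm–7:40 pm → extend to 5:20 pm–7:40 pm.

9:50 am–10:40 am, 12:50 pm–2:20 pm, 5:20 pm–7:40 pm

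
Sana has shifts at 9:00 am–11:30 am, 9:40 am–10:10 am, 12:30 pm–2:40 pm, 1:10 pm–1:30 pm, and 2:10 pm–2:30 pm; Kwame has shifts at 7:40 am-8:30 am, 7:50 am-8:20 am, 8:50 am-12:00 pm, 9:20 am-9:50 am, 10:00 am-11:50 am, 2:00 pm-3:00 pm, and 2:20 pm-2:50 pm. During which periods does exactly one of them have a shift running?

7:40 am–8:30 am, 8:50 am–9:00 am, 11:30 am–12:00 pm, 12:30 pm–2:00 pm, 2:40 pm–3:00 pm

Merge the first list: 9:00 am–11:30 am, 12:30 pm–2:40 pm.
Merge the second list: 7:40 am–8:30 am, 8:50 am–12:00 pm, 2:00 pm–3:00 pm.
Only in the first: 12:30 pm–2:00 pm.
Only in the second: 7:40 am–8:30 am, 8:50 am–9:00 am, 11:30 am–12:00 pm, 2:40 pm–3:00 pm.
Together these are the periods covered by exactly one.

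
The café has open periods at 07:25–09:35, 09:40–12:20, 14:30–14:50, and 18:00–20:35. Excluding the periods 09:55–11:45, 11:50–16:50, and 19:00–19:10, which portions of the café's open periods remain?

07:25–09:35, 09:40–09:55, 11:45–11:50, 18:00–19:00, 19:10–20:35

07:25–09:35 is untouched.
09:40–12:20 with B removed leaves 09:40–09:55, 11:45–11:50.
14:30–14:50 lies entirely inside B → drops out.
18:00–20:35 with B removed leaves 18:00–19:00, 19:10–20:35.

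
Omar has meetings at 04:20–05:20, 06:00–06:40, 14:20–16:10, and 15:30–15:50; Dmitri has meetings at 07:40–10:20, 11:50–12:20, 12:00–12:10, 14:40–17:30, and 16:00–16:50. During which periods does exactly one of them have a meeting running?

04:20–05:20, 06:00–06:40, 07:40–10:20, 11:50–12:20, 14:20–14:40, 16:10–17:30

Merge the first list: 04:20–05:20, 06:00–06:40, 14:20–16:10.
Merge the second list: 07:40–10:20, 11:50–12:20, 14:40–17:30.
A but not B: 04:20–05:20, 06:00–06:40, 14:20–14:40.
B but not A: 07:40–10:20, 11:50–12:20, 16:10–17:30.
Combining gives A △ B.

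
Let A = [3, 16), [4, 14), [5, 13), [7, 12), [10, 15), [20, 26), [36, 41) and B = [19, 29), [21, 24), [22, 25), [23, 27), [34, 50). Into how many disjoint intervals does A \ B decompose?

A, merged: [3, 16), [20, 26), [36, 41).
B, merged: [19, 29), [34, 50).
A \ B = [3, 16).
That is 1 disjoint piece.

1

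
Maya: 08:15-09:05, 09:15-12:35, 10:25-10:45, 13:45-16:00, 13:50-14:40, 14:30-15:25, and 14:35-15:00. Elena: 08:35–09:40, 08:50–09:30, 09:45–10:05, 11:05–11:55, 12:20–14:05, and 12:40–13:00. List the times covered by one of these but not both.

First set merges to 08:15–09:05, 09:15–12:35, 13:45–16:00.
Second set merges to 08:35–09:40, 09:45–10:05, 11:05–11:55, 12:20–14:05.
A but not B: 08:15–08:35, 09:40–09:45, 10:05–11:05, 11:55–12:20, 14:05–16:00.
B but not A: 09:05–09:15, 12:35–13:45.
Combining gives A △ B.

08:15–08:35, 09:05–09:15, 09:40–09:45, 10:05–11:05, 11:55–12:20, 12:35–13:45, 14:05–16:00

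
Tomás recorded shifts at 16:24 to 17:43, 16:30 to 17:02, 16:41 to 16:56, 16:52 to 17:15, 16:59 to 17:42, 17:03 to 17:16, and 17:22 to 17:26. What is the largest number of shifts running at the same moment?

4

At 16:52, 4 of the intervals are simultaneously active.
No point has more.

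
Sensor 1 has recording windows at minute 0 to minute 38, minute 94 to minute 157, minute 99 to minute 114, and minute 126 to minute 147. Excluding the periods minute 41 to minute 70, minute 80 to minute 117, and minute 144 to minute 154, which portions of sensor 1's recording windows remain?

minute 0 to minute 38, minute 117 to minute 144, minute 154 to minute 157

First set merges to minute 0 to minute 38, minute 94 to minute 157.
minute 0 to minute 38 is untouched.
minute 94 to minute 157 with B removed leaves minute 117 to minute 144, minute 154 to minute 157.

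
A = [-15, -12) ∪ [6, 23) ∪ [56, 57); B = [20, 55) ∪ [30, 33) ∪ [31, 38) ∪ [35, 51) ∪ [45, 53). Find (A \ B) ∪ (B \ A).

[-15, -12) ∪ [6, 20) ∪ [23, 55) ∪ [56, 57)

Merge the second list: [20, 55).
A but not B: [-15, -12), [6, 20), [56, 57).
B but not A: [23, 55).
Combining gives A △ B.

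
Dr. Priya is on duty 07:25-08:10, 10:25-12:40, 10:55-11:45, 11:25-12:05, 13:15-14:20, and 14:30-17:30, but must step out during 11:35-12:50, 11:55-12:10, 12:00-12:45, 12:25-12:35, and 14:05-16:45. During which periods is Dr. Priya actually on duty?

First set merges to 07:25–08:10, 10:25–12:40, 13:15–14:20, 14:30–17:30.
Second set merges to 11:35–12:50, 14:05–16:45.
07:25–08:10: nothing removed.
10:25–12:40 \ B = 10:25–11:35.
13:15–14:20 \ B = 13:15–14:05.
14:30–17:30 \ B = 16:45–17:30.

07:25–08:10, 10:25–11:35, 13:15–14:05, 16:45–17:30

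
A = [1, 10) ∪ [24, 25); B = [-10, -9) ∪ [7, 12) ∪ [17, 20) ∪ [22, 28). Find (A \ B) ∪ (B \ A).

[-10, -9) ∪ [1, 7) ∪ [10, 12) ∪ [17, 20) ∪ [22, 24) ∪ [25, 28)

Only in the first: [1, 7).
Only in the second: [-10, -9), [10, 12), [17, 20), [22, 24), [25, 28).
Together these are the periods covered by exactly one.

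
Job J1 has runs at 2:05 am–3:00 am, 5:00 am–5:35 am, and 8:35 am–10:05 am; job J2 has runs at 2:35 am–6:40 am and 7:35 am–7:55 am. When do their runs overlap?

2:35 am-3:00 am, 5:00 am-5:35 am

2:05 am-3:00 am overlaps B on 2:35 am-3:00 am.
5:00 am-5:35 am overlaps B on 5:00 am-5:35 am.
8:35 am-10:05 am falls entirely outside B.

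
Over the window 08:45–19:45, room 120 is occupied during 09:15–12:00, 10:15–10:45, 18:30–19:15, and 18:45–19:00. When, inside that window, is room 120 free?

08:45–09:15, 12:00–18:30, 19:15–19:45

The merged coverage is 09:15–12:00, 18:30–19:15.
Complement within 08:45–19:45: 08:45–09:15, 12:00–18:30, 19:15–19:45.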